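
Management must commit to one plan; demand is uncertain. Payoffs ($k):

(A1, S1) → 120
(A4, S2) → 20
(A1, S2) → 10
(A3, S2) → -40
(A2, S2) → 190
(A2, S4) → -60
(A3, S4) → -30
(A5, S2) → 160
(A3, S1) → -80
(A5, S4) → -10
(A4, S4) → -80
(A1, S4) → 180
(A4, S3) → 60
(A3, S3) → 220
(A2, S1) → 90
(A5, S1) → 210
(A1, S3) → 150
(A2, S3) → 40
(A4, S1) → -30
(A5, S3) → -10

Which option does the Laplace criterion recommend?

Row averages: A1=115, A2=65, A3=17.5, A4=-7.5, A5=87.5
Highest average = 115 → A1.

A1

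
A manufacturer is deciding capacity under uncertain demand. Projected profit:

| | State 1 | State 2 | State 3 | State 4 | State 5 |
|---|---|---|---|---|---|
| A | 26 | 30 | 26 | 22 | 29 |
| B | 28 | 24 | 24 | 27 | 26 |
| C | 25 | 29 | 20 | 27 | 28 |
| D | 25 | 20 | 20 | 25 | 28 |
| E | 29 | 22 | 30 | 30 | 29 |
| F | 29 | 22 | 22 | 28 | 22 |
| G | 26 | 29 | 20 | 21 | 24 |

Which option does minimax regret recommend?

B

Column bests: State 1=29, State 2=30, State 3=30, State 4=30, State 5=29.
A regrets: 3, 0, 4, 8, 0 → max 8
B regrets: 1, 6, 6, 3, 3 → max 6
C regrets: 4, 1, 10, 3, 1 → max 10
D regrets: 4, 10, 10, 5, 1 → max 10
E regrets: 0, 8, 0, 0, 0 → max 8
F regrets: 0, 8, 8, 2, 7 → max 8
G regrets: 3, 1, 10, 9, 5 → max 10
Smallest max regret = 6 → B.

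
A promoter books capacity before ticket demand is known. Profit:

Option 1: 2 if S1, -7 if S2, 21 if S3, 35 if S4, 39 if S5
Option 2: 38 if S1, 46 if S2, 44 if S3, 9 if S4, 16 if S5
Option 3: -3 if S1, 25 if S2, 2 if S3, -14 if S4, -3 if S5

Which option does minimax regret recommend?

Column bests: S1=38, S2=46, S3=44, S4=35, S5=39.
Option 1 regrets: 36, 53, 23, 0, 0 → max 53
Option 2 regrets: 0, 0, 0, 26, 23 → max 26
Option 3 regrets: 41, 21, 42, 49, 42 → max 49
Smallest max regret = 26 → Option 2.

Option 2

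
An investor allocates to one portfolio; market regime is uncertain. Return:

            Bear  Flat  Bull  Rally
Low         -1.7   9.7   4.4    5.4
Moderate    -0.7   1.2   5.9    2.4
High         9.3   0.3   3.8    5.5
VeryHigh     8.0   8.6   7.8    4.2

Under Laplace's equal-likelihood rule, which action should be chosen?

VeryHigh

Row averages: Low=4.45, Moderate=2.2, High=4.725, VeryHigh=7.15
Highest average = 7.15 → VeryHigh.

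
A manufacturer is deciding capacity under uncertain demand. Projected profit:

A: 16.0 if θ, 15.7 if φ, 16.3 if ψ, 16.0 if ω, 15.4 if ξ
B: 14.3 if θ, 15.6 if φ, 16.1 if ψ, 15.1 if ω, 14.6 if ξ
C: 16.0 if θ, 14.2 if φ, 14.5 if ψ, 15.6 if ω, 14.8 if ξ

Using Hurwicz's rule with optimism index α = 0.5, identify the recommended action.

A

A: 0.5·16.3 + 0.5·15.4 = 15.85
B: 0.5·16.1 + 0.5·14.3 = 15.2
C: 0.5·16.0 + 0.5·14.2 = 15.1
Highest Hurwicz score = 15.85 → A.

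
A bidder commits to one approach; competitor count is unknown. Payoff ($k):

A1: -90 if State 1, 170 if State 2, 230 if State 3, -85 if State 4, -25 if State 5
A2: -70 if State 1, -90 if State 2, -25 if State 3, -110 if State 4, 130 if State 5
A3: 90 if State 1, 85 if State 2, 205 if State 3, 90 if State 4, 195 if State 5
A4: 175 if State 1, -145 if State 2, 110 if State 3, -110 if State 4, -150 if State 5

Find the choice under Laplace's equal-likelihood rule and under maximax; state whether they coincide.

laplace → A3; maximax → A1 (disagree)

Row averages: A1=40, A2=-33, A3=133, A4=-24
Highest average = 133 → A3.
Row maxima: A1=230, A2=130, A3=205, A4=175
Best best-case = 230 → A1.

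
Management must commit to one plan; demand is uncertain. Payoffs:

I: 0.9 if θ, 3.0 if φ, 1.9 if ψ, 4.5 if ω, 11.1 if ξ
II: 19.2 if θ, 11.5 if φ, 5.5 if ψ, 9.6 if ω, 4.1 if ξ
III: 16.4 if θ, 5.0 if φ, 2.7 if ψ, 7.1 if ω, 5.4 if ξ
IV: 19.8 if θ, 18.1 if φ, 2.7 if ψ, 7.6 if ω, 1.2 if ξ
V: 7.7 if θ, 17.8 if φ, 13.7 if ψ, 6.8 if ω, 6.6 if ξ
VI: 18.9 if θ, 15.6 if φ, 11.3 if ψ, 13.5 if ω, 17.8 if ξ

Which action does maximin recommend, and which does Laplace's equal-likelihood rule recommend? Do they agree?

Row minima: I=0.9, II=4.1, III=2.7, IV=1.2, V=6.6, VI=11.3
Best worst-case = 11.3 → VI.
Row averages: I=4.28, II=9.98, III=7.32, IV=9.88, V=10.52, VI=15.42
Highest average = 15.42 → VI.

maximin → VI; laplace → VI (agree)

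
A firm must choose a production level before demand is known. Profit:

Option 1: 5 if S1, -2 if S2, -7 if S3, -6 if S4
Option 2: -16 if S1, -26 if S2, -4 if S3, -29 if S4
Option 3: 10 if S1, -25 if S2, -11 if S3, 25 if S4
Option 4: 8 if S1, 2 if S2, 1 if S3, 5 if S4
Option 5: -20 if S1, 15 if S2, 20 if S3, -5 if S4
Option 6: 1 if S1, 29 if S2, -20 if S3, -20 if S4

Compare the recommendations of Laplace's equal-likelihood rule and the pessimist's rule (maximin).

laplace → Option 4; maximin → Option 4 (agree)

Row averages: Option 1=-2.5, Option 2=-18.75, Option 3=-0.25, Option 4=4, Option 5=2.5, Option 6=-2.5
Highest average = 4 → Option 4.
Row minima: Option 1=-7, Option 2=-29, Option 3=-25, Option 4=1, Option 5=-20, Option 6=-20
Best worst-case = 1 → Option 4.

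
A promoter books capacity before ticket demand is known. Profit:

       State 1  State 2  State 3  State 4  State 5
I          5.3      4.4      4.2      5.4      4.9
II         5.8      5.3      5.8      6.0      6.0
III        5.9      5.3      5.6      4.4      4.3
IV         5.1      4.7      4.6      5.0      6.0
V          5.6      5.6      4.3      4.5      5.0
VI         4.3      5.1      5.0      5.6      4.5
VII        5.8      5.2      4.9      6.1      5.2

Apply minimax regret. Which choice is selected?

Column bests: State 1=5.9, State 2=5.6, State 3=5.8, State 4=6.1, State 5=6.0.
I regrets: 0.6, 1.2, 1.6, 0.7, 1.1 → max 1.6
II regrets: 0.1, 0.3, 0.0, 0.1, 0.0 → max 0.3
III regrets: 0.0, 0.3, 0.2, 1.7, 1.7 → max 1.7
IV regrets: 0.8, 0.9, 1.2, 1.1, 0.0 → max 1.2
V regrets: 0.3, 0.0, 1.5, 1.6, 1.0 → max 1.6
VI regrets: 1.6, 0.5, 0.8, 0.5, 1.5 → max 1.6
VII regrets: 0.1, 0.4, 0.9, 0.0, 0.8 → max 0.9
Smallest max regret = 0.3 → II.

II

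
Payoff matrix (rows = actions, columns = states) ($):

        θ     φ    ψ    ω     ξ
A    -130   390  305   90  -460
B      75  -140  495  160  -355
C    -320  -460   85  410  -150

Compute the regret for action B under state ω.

Best payoff under ω is 410.
Regret = 410 − 160 = 250.

250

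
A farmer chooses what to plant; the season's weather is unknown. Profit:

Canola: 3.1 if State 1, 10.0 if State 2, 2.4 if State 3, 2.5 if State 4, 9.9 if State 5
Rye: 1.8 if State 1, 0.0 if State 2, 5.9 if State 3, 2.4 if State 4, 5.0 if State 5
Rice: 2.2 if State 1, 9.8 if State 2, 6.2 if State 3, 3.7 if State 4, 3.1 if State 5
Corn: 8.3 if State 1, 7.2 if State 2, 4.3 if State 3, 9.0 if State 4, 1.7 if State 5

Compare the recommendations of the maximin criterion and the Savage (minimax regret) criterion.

maximin → Canola; minimax regret → Canola (agree)

Row minima: Canola=2.4, Rye=0.0, Rice=2.2, Corn=1.7
Best worst-case = 2.4 → Canola.
Column bests: State 1=8.3, State 2=10.0, State 3=6.2, State 4=9.0, State 5=9.9.
Canola regrets: 5.2, 0.0, 3.8, 6.5, 0.0 → max 6.5
Rye regrets: 6.5, 10.0, 0.3, 6.6, 4.9 → max 10.0
Rice regrets: 6.1, 0.2, 0.0, 5.3, 6.8 → max 6.8
Corn regrets: 0.0, 2.8, 1.9, 0.0, 8.2 → max 8.2
Smallest max regret = 6.5 → Canola.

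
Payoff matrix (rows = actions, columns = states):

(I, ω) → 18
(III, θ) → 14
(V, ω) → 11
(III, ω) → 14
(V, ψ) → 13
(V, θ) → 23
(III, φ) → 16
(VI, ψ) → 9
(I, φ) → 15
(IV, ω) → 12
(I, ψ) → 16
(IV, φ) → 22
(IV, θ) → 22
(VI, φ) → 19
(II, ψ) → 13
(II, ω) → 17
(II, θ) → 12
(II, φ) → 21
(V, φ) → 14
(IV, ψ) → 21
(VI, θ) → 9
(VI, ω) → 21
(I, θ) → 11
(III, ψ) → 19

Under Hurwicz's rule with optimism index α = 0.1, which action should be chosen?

I: 0.1·18 + 0.9·11 = 11.7
II: 0.1·21 + 0.9·12 = 12.9
III: 0.1·19 + 0.9·14 = 14.5
IV: 0.1·22 + 0.9·12 = 13
V: 0.1·23 + 0.9·11 = 12.2
VI: 0.1·21 + 0.9·9 = 10.2
Highest Hurwicz score = 14.5 → III.

III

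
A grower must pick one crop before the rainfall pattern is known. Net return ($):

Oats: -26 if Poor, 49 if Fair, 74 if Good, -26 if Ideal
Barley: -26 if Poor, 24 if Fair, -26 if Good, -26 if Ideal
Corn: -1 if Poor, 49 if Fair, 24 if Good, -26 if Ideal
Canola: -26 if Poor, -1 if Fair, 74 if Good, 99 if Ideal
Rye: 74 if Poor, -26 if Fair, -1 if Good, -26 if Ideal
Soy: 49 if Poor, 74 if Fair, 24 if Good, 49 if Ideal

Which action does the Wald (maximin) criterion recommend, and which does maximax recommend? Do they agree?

maximin → Soy; maximax → Canola (disagree)

Row minima: Oats=-26, Barley=-26, Corn=-26, Canola=-26, Rye=-26, Soy=24
Best worst-case = 24 → Soy.
Row maxima: Oats=74, Barley=24, Corn=49, Canola=99, Rye=74, Soy=74
Best best-case = 99 → Canola.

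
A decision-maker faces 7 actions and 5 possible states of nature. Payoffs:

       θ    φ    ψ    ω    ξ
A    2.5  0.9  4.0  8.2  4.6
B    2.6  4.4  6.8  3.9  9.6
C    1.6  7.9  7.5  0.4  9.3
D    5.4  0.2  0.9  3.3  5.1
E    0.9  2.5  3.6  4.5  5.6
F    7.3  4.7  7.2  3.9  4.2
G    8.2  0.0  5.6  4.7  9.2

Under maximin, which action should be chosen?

F

Row minima: A=0.9, B=2.6, C=0.4, D=0.2, E=0.9, F=3.9, G=0.0
Best worst-case = 3.9 → F.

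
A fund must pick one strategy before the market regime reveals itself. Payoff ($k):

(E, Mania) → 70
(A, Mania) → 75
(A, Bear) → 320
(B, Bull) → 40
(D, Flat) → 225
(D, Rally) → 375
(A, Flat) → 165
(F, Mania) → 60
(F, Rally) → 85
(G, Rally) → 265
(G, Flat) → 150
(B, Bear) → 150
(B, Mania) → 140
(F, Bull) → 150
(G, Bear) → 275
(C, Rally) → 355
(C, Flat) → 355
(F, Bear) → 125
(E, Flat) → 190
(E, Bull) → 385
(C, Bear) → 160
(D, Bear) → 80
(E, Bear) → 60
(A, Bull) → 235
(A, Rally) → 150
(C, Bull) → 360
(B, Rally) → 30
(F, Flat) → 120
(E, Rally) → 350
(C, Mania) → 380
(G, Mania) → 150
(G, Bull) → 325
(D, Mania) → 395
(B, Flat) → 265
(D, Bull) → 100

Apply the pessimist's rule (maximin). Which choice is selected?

C

Row minima: A=75, B=30, C=160, D=80, E=60, F=60, G=150
Best worst-case = 160 → C.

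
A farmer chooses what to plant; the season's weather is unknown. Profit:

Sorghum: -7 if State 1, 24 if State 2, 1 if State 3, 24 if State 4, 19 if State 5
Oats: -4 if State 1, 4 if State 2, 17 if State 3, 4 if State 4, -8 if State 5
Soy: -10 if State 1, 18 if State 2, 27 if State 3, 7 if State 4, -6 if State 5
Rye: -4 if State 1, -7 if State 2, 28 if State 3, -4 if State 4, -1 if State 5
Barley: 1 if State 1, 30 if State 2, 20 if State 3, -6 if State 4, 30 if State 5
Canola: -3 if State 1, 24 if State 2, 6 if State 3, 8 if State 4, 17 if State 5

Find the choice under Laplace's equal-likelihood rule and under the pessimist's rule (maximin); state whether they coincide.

laplace → Barley; maximin → Canola (disagree)

Row averages: Sorghum=12.2, Oats=2.6, Soy=7.2, Rye=2.4, Barley=15, Canola=10.4
Highest average = 15 → Barley.
Row minima: Sorghum=-7, Oats=-8, Soy=-10, Rye=-7, Barley=-6, Canola=-3
Best worst-case = -3 → Canola.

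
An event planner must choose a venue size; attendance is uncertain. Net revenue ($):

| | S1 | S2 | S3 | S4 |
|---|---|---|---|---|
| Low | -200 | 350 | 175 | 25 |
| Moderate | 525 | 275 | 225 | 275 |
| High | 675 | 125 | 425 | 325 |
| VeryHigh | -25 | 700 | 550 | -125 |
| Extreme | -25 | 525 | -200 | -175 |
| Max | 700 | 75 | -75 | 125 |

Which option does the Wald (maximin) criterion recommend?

Row minima: Low=-200, Moderate=225, High=125, VeryHigh=-125, Extreme=-200, Max=-75
Best worst-case = 225 → Moderate.

Moderate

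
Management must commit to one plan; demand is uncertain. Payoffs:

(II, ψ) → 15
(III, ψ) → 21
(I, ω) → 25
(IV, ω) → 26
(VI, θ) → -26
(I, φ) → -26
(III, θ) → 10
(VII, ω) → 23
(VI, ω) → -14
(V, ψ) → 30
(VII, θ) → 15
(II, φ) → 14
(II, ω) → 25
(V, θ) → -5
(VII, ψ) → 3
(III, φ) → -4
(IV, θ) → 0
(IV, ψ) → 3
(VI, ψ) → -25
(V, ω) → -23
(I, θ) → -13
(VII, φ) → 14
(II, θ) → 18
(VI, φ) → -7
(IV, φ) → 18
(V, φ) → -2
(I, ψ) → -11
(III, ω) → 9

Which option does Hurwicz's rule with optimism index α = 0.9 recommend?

I: 0.9·25 + 0.1·(-26) = 19.9
II: 0.9·25 + 0.1·14 = 23.9
III: 0.9·21 + 0.1·(-4) = 18.5
IV: 0.9·26 + 0.1·0 = 23.4
V: 0.9·30 + 0.1·(-23) = 24.7
VI: 0.9·(-7) + 0.1·(-26) = -8.9
VII: 0.9·23 + 0.1·3 = 21
Highest Hurwicz score = 24.7 → V.

V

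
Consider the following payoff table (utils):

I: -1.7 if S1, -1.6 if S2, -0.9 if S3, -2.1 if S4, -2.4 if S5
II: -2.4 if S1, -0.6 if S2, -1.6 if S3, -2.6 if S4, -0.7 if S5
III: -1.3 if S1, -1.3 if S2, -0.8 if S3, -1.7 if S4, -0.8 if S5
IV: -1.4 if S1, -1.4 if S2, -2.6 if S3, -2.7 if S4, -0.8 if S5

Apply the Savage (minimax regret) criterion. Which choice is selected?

Column bests: S1=-1.3, S2=-0.6, S3=-0.8, S4=-1.7, S5=-0.7.
I regrets: 0.4, 1.0, 0.1, 0.4, 1.7 → max 1.7
II regrets: 1.1, 0.0, 0.8, 0.9, 0.0 → max 1.1
III regrets: 0.0, 0.7, 0.0, 0.0, 0.1 → max 0.7
IV regrets: 0.1, 0.8, 1.8, 1.0, 0.1 → max 1.8
Smallest max regret = 0.7 → III.

III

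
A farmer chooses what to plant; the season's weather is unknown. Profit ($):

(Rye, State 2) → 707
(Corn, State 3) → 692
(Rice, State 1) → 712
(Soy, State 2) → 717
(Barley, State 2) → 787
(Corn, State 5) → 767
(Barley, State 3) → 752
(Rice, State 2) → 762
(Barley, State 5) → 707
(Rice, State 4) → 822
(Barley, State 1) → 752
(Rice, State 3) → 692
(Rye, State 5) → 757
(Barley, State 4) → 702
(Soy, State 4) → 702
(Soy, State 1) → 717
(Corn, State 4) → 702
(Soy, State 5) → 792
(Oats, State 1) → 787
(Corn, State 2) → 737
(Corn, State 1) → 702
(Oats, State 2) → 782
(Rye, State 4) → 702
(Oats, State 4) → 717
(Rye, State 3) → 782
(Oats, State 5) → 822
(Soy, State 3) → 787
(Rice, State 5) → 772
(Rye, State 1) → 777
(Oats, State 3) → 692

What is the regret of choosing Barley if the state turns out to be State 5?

Best payoff under State 5 is 822.
Regret = 822 − 707 = 115.

115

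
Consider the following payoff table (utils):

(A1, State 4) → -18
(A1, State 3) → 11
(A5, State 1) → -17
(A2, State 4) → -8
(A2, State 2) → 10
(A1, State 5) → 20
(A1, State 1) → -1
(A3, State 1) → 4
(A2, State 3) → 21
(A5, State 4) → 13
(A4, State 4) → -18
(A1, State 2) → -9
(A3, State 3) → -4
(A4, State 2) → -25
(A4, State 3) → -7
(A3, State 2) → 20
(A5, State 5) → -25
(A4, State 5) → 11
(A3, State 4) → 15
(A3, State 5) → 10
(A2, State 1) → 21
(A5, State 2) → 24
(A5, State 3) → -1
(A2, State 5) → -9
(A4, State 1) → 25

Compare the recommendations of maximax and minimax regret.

maximax → A4; minimax regret → A3 (disagree)

Row maxima: A1=20, A2=21, A3=20, A4=25, A5=24
Best best-case = 25 → A4.
Column bests: State 1=25, State 2=24, State 3=21, State 4=15, State 5=20.
A1 regrets: 26, 33, 10, 33, 0 → max 33
A2 regrets: 4, 14, 0, 23, 29 → max 29
A3 regrets: 21, 4, 25, 0, 10 → max 25
A4 regrets: 0, 49, 28, 33, 9 → max 49
A5 regrets: 42, 0, 22, 2, 45 → max 45
Smallest max regret = 25 → A3.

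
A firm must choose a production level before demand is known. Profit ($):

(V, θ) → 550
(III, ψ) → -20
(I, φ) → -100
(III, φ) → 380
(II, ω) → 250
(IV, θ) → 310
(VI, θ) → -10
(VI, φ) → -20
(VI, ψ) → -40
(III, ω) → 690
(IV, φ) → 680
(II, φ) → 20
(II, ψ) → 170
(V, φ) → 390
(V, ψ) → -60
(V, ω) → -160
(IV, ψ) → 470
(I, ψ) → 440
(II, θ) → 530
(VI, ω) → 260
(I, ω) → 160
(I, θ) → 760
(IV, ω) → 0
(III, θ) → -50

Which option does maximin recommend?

II

Row minima: I=-100, II=20, III=-50, IV=0, V=-160, VI=-40
Best worst-case = 20 → II.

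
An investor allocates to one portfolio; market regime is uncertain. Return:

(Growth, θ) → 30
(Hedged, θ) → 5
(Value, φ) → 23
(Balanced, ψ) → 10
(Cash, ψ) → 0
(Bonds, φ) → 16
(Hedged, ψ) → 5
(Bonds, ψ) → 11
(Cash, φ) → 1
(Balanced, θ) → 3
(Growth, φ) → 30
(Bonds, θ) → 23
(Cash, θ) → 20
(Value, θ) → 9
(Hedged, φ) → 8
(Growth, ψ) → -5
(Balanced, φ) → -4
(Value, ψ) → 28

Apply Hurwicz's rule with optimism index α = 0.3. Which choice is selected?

Cash: 0.3·20 + 0.7·0 = 6
Value: 0.3·28 + 0.7·9 = 14.7
Bonds: 0.3·23 + 0.7·11 = 14.6
Balanced: 0.3·10 + 0.7·(-4) = 0.2
Hedged: 0.3·8 + 0.7·5 = 5.9
Growth: 0.3·30 + 0.7·(-5) = 5.5
Highest Hurwicz score = 14.7 → Value.

Value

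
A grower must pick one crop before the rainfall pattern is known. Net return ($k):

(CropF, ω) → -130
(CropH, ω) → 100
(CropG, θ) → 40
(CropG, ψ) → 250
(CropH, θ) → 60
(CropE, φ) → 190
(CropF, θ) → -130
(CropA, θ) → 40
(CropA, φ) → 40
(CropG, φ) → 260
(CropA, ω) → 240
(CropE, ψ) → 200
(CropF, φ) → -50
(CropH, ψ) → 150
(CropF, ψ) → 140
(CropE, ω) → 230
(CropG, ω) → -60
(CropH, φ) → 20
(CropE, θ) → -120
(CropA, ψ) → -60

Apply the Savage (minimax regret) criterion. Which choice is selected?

CropE

Column bests: θ=60, φ=260, ψ=250, ω=240.
CropF regrets: 190, 310, 110, 370 → max 370
CropG regrets: 20, 0, 0, 300 → max 300
CropE regrets: 180, 70, 50, 10 → max 180
CropH regrets: 0, 240, 100, 140 → max 240
CropA regrets: 20, 220, 310, 0 → max 310
Smallest max regret = 180 → CropE.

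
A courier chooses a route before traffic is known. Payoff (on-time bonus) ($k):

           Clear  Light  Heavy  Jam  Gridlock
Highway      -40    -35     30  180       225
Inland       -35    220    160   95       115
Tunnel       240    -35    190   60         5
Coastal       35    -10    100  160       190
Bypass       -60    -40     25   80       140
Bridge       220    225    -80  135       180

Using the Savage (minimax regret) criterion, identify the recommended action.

Coastal

Column bests: Clear=240, Light=225, Heavy=190, Jam=180, Gridlock=225.
Highway regrets: 280, 260, 160, 0, 0 → max 280
Inland regrets: 275, 5, 30, 85, 110 → max 275
Tunnel regrets: 0, 260, 0, 120, 220 → max 260
Coastal regrets: 205, 235, 90, 20, 35 → max 235
Bypass regrets: 300, 265, 165, 100, 85 → max 300
Bridge regrets: 20, 0, 270, 45, 45 → max 270
Smallest max regret = 235 → Coastal.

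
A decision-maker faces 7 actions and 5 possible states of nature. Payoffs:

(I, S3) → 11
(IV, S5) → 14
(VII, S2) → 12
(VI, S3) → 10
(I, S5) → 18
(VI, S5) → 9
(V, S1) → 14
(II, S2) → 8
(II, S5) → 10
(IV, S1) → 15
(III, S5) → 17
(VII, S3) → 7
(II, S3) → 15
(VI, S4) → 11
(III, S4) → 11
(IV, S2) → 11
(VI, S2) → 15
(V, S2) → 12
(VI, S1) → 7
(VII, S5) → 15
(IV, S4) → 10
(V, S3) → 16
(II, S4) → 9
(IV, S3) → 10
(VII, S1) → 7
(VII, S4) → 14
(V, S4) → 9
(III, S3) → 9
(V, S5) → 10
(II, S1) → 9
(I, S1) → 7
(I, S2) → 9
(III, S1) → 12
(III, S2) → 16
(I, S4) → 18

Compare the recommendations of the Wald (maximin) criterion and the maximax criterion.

maximin → IV; maximax → I (disagree)

Row minima: I=7, II=8, III=9, IV=10, V=9, VI=7, VII=7
Best worst-case = 10 → IV.
Row maxima: I=18, II=15, III=17, IV=15, V=16, VI=15, VII=15
Best best-case = 18 → I.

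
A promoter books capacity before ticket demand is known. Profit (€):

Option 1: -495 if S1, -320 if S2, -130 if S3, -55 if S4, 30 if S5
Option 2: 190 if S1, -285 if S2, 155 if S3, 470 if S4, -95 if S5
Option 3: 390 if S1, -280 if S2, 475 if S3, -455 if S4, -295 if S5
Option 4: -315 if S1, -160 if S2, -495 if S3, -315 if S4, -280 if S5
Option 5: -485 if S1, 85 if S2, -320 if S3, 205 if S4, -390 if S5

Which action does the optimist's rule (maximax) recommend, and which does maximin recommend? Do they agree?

Row maxima: Option 1=30, Option 2=470, Option 3=475, Option 4=-160, Option 5=205
Best best-case = 475 → Option 3.
Row minima: Option 1=-495, Option 2=-285, Option 3=-455, Option 4=-495, Option 5=-485
Best worst-case = -285 → Option 2.

maximax → Option 3; maximin → Option 2 (disagree)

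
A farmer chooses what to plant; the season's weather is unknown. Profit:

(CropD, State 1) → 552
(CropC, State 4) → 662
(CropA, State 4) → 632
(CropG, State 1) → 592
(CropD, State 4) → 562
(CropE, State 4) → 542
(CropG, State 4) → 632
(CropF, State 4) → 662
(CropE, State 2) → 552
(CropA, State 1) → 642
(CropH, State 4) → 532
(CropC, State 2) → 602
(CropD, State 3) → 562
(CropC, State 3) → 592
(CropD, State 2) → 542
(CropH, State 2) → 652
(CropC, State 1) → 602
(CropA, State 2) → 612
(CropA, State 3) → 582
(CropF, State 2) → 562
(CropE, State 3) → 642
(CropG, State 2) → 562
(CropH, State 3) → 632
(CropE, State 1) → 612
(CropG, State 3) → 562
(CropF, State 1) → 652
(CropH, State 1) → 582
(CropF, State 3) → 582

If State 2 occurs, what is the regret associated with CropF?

90

Best payoff under State 2 is 652.
Regret = 652 − 562 = 90.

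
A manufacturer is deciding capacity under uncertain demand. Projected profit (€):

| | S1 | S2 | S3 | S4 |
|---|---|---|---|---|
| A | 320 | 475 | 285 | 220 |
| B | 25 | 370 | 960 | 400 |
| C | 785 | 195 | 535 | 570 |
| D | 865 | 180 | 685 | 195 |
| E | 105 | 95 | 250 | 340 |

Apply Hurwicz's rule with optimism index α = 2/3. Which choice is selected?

A: 2/3·475 + 1/3·220 = 390
B: 2/3·960 + 1/3·25 = 1945/3
C: 2/3·785 + 1/3·195 = 1765/3
D: 2/3·865 + 1/3·180 = 1910/3
E: 2/3·340 + 1/3·95 = 775/3
Highest Hurwicz score = 1945/3 → B.

B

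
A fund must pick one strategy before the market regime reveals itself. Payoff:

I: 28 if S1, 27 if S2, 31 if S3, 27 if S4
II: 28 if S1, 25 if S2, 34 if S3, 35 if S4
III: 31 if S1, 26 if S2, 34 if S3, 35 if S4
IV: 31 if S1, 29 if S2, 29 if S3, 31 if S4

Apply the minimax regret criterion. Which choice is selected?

III

Column bests: S1=31, S2=29, S3=34, S4=35.
I regrets: 3, 2, 3, 8 → max 8
II regrets: 3, 4, 0, 0 → max 4
III regrets: 0, 3, 0, 0 → max 3
IV regrets: 0, 0, 5, 4 → max 5
Smallest max regret = 3 → III.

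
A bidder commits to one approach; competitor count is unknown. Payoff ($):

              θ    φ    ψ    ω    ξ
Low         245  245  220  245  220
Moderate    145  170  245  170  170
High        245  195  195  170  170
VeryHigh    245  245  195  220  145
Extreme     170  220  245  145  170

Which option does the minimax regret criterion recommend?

Column bests: θ=245, φ=245, ψ=245, ω=245, ξ=220.
Low regrets: 0, 0, 25, 0, 0 → max 25
Moderate regrets: 100, 75, 0, 75, 50 → max 100
High regrets: 0, 50, 50, 75, 50 → max 75
VeryHigh regrets: 0, 0, 50, 25, 75 → max 75
Extreme regrets: 75, 25, 0, 100, 50 → max 100
Smallest max regret = 25 → Low.

Low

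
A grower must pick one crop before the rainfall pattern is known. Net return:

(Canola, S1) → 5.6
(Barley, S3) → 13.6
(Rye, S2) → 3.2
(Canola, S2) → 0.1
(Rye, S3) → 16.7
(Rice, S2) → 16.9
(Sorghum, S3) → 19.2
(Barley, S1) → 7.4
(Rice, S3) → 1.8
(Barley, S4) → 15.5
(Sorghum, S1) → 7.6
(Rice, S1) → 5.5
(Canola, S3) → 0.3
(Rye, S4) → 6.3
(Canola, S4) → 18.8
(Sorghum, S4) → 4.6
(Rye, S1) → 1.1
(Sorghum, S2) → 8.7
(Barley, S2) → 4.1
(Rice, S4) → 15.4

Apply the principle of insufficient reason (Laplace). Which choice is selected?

Barley

Row averages: Canola=6.2, Rye=6.825, Sorghum=10.025, Rice=9.9, Barley=10.15
Highest average = 10.15 → Barley.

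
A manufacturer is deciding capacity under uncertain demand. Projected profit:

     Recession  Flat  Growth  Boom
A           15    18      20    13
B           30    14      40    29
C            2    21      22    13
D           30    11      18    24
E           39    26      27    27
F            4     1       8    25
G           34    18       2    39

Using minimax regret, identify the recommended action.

Column bests: Recession=39, Flat=26, Growth=40, Boom=39.
A regrets: 24, 8, 20, 26 → max 26
B regrets: 9, 12, 0, 10 → max 12
C regrets: 37, 5, 18, 26 → max 37
D regrets: 9, 15, 22, 15 → max 22
E regrets: 0, 0, 13, 12 → max 13
F regrets: 35, 25, 32, 14 → max 35
G regrets: 5, 8, 38, 0 → max 38
Smallest max regret = 12 → B.

B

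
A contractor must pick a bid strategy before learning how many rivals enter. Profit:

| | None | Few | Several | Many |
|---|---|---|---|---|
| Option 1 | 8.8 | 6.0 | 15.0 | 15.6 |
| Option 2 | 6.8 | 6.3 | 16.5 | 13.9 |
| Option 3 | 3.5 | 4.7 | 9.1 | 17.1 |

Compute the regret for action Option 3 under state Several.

Best payoff under Several is 16.5.
Regret = 16.5 − 9.1 = 7.4.

7.4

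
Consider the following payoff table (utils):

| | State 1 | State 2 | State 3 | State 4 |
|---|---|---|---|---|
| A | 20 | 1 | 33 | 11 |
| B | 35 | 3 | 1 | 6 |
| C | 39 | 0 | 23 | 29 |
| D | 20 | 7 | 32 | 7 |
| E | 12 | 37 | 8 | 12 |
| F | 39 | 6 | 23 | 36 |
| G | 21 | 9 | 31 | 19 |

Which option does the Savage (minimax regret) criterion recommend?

Column bests: State 1=39, State 2=37, State 3=33, State 4=36.
A regrets: 19, 36, 0, 25 → max 36
B regrets: 4, 34, 32, 30 → max 34
C regrets: 0, 37, 10, 7 → max 37
D regrets: 19, 30, 1, 29 → max 30
E regrets: 27, 0, 25, 24 → max 27
F regrets: 0, 31, 10, 0 → max 31
G regrets: 18, 28, 2, 17 → max 28
Smallest max regret = 27 → E.

E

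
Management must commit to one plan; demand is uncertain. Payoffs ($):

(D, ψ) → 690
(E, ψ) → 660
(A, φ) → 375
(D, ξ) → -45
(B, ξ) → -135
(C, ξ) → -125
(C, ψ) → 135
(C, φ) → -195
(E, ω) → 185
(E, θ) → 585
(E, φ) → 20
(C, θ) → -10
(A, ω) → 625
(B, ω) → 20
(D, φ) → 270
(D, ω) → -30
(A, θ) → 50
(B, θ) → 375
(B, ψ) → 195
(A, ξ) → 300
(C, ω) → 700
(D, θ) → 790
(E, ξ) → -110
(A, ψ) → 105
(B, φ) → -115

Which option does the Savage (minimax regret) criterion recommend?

Column bests: θ=790, φ=375, ψ=690, ω=700, ξ=300.
A regrets: 740, 0, 585, 75, 0 → max 740
B regrets: 415, 490, 495, 680, 435 → max 680
C regrets: 800, 570, 555, 0, 425 → max 800
D regrets: 0, 105, 0, 730, 345 → max 730
E regrets: 205, 355, 30, 515, 410 → max 515
Smallest max regret = 515 → E.

E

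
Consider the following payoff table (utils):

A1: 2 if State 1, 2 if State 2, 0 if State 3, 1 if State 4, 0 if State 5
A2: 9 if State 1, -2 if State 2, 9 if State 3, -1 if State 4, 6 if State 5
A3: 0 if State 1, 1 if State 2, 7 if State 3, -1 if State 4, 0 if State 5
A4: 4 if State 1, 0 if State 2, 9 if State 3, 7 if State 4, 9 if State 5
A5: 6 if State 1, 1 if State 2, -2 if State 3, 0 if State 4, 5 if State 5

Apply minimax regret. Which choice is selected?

Column bests: State 1=9, State 2=2, State 3=9, State 4=7, State 5=9.
A1 regrets: 7, 0, 9, 6, 9 → max 9
A2 regrets: 0, 4, 0, 8, 3 → max 8
A3 regrets: 9, 1, 2, 8, 9 → max 9
A4 regrets: 5, 2, 0, 0, 0 → max 5
A5 regrets: 3, 1, 11, 7, 4 → max 11
Smallest max regret = 5 → A4.

A4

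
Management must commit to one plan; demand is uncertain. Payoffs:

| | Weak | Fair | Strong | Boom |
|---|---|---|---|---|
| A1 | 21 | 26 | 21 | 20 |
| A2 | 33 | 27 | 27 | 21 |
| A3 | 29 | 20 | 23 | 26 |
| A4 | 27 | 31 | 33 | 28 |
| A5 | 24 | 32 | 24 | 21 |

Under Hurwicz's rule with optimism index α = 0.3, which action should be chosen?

A4

A1: 0.3·26 + 0.7·20 = 21.8
A2: 0.3·33 + 0.7·21 = 24.6
A3: 0.3·29 + 0.7·20 = 22.7
A4: 0.3·33 + 0.7·27 = 28.8
A5: 0.3·32 + 0.7·21 = 24.3
Highest Hurwicz score = 28.8 → A4.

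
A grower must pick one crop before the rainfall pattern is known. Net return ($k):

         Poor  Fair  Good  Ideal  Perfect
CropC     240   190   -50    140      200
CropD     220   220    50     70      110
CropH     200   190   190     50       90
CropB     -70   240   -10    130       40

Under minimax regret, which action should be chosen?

CropH

Column bests: Poor=240, Fair=240, Good=190, Ideal=140, Perfect=200.
CropC regrets: 0, 50, 240, 0, 0 → max 240
CropD regrets: 20, 20, 140, 70, 90 → max 140
CropH regrets: 40, 50, 0, 90, 110 → max 110
CropB regrets: 310, 0, 200, 10, 160 → max 310
Smallest max regret = 110 → CropH.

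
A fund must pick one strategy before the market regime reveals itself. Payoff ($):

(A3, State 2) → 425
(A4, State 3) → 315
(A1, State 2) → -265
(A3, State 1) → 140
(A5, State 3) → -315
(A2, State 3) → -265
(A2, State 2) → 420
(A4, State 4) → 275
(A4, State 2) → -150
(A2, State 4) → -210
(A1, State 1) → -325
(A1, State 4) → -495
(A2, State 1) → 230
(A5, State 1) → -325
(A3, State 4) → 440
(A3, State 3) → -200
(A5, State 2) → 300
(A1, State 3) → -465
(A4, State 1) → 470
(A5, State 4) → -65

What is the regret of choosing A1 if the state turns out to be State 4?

935

Best payoff under State 4 is 440.
Regret = 440 − (-495) = 935.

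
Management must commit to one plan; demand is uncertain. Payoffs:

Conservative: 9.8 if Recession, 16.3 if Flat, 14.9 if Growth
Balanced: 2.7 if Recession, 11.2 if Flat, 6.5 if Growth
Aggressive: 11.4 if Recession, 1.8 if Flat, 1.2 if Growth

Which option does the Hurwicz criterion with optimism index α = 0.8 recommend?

Conservative: 0.8·16.3 + 0.2·9.8 = 15
Balanced: 0.8·11.2 + 0.2·2.7 = 9.5
Aggressive: 0.8·11.4 + 0.2·1.2 = 9.36
Highest Hurwicz score = 15 → Conservative.

Conservative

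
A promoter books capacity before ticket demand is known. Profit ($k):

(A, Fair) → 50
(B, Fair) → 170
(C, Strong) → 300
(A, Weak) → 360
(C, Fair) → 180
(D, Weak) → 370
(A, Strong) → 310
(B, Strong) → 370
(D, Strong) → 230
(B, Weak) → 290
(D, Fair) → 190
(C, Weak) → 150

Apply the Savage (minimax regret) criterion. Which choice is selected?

B

Column bests: Weak=370, Fair=190, Strong=370.
A regrets: 10, 140, 60 → max 140
B regrets: 80, 20, 0 → max 80
C regrets: 220, 10, 70 → max 220
D regrets: 0, 0, 140 → max 140
Smallest max regret = 80 → B.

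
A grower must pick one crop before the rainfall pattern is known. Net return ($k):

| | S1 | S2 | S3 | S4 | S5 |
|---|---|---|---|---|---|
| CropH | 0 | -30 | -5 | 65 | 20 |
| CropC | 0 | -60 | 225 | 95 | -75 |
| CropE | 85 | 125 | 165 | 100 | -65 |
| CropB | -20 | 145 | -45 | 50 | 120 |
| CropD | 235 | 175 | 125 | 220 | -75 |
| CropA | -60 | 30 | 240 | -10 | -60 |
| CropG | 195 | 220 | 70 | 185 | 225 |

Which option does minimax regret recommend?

CropG

Column bests: S1=235, S2=220, S3=240, S4=220, S5=225.
CropH regrets: 235, 250, 245, 155, 205 → max 250
CropC regrets: 235, 280, 15, 125, 300 → max 300
CropE regrets: 150, 95, 75, 120, 290 → max 290
CropB regrets: 255, 75, 285, 170, 105 → max 285
CropD regrets: 0, 45, 115, 0, 300 → max 300
CropA regrets: 295, 190, 0, 230, 285 → max 295
CropG regrets: 40, 0, 170, 35, 0 → max 170
Smallest max regret = 170 → CropG.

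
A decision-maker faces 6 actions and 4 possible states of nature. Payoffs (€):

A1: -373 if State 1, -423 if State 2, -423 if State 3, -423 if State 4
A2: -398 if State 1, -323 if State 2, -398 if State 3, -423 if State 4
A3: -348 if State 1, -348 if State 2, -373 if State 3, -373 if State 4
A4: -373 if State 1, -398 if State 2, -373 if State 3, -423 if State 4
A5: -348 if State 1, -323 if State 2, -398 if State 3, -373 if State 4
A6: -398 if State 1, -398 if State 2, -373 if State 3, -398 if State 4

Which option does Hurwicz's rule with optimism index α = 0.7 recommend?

A1: 0.7·(-373) + 0.3·(-423) = -388
A2: 0.7·(-323) + 0.3·(-423) = -353
A3: 0.7·(-348) + 0.3·(-373) = -355.5
A4: 0.7·(-373) + 0.3·(-423) = -388
A5: 0.7·(-323) + 0.3·(-398) = -345.5
A6: 0.7·(-373) + 0.3·(-398) = -380.5
Highest Hurwicz score = -345.5 → A5.

A5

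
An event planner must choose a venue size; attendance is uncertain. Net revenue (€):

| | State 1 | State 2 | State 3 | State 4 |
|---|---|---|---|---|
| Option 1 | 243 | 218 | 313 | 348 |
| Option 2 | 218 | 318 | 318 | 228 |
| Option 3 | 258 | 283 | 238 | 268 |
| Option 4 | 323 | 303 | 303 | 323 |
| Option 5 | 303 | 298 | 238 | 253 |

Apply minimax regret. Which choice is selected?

Column bests: State 1=323, State 2=318, State 3=318, State 4=348.
Option 1 regrets: 80, 100, 5, 0 → max 100
Option 2 regrets: 105, 0, 0, 120 → max 120
Option 3 regrets: 65, 35, 80, 80 → max 80
Option 4 regrets: 0, 15, 15, 25 → max 25
Option 5 regrets: 20, 20, 80, 95 → max 95
Smallest max regret = 25 → Option 4.

Option 4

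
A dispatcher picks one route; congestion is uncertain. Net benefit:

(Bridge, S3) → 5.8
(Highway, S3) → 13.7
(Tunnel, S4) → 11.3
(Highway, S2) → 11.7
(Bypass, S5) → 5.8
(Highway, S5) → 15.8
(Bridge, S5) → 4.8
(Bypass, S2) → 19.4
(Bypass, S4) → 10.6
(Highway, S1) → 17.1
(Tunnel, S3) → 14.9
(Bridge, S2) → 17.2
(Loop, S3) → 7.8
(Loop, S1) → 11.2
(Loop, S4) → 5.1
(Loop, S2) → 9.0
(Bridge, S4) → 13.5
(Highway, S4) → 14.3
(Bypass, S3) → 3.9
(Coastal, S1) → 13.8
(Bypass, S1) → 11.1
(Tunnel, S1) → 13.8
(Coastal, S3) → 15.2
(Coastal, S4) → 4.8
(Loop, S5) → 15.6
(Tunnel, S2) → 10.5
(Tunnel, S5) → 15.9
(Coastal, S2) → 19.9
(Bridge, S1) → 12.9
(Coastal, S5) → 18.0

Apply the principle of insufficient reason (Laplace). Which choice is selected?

Row averages: Tunnel=13.28, Coastal=14.34, Bridge=10.84, Highway=14.52, Loop=9.74, Bypass=10.16
Highest average = 14.52 → Highway.

Highway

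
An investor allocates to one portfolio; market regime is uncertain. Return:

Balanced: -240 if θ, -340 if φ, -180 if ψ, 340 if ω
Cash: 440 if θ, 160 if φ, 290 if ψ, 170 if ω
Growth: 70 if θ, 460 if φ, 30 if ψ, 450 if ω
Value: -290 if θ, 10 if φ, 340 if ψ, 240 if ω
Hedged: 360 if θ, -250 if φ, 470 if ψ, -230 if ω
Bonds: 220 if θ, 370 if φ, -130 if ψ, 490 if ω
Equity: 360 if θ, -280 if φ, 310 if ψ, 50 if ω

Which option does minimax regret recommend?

Cash

Column bests: θ=440, φ=460, ψ=470, ω=490.
Balanced regrets: 680, 800, 650, 150 → max 800
Cash regrets: 0, 300, 180, 320 → max 320
Growth regrets: 370, 0, 440, 40 → max 440
Value regrets: 730, 450, 130, 250 → max 730
Hedged regrets: 80, 710, 0, 720 → max 720
Bonds regrets: 220, 90, 600, 0 → max 600
Equity regrets: 80, 740, 160, 440 → max 740
Smallest max regret = 320 → Cash.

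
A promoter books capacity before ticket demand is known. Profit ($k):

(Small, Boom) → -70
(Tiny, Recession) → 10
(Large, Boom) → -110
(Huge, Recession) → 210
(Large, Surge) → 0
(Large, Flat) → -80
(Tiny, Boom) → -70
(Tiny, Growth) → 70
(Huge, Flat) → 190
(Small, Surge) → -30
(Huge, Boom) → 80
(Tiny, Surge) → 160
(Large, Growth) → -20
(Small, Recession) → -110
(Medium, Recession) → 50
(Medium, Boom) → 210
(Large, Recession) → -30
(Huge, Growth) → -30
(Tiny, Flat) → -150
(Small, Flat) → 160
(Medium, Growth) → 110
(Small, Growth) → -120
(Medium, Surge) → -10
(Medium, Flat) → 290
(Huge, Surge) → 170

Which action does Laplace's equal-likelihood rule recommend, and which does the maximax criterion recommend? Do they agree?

Row averages: Tiny=4, Small=-34, Medium=130, Large=-48, Huge=124
Highest average = 130 → Medium.
Row maxima: Tiny=160, Small=160, Medium=290, Large=0, Huge=210
Best best-case = 290 → Medium.

laplace → Medium; maximax → Medium (agree)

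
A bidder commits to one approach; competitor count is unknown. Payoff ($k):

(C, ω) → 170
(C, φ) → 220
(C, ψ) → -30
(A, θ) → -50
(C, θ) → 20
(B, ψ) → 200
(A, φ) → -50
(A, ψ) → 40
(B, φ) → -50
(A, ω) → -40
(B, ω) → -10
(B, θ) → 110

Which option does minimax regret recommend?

C

Column bests: θ=110, φ=220, ψ=200, ω=170.
A regrets: 160, 270, 160, 210 → max 270
B regrets: 0, 270, 0, 180 → max 270
C regrets: 90, 0, 230, 0 → max 230
Smallest max regret = 230 → C.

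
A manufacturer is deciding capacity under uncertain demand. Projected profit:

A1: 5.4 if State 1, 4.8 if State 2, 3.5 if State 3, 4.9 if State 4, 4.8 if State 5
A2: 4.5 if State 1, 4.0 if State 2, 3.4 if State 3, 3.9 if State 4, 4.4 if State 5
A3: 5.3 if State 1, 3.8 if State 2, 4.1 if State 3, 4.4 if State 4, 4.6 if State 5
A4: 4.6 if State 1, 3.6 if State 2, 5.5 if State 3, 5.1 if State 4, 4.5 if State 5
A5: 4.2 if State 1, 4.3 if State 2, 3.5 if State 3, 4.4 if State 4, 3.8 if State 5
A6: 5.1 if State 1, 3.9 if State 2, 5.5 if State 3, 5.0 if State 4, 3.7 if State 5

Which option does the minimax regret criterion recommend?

A6

Column bests: State 1=5.4, State 2=4.8, State 3=5.5, State 4=5.1, State 5=4.8.
A1 regrets: 0.0, 0.0, 2.0, 0.2, 0.0 → max 2.0
A2 regrets: 0.9, 0.8, 2.1, 1.2, 0.4 → max 2.1
A3 regrets: 0.1, 1.0, 1.4, 0.7, 0.2 → max 1.4
A4 regrets: 0.8, 1.2, 0.0, 0.0, 0.3 → max 1.2
A5 regrets: 1.2, 0.5, 2.0, 0.7, 1.0 → max 2.0
A6 regrets: 0.3, 0.9, 0.0, 0.1, 1.1 → max 1.1
Smallest max regret = 1.1 → A6.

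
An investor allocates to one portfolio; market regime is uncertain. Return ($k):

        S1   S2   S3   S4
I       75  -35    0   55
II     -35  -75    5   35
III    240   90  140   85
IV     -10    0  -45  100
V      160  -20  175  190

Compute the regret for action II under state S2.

165

Best payoff under S2 is 90.
Regret = 90 − (-75) = 165.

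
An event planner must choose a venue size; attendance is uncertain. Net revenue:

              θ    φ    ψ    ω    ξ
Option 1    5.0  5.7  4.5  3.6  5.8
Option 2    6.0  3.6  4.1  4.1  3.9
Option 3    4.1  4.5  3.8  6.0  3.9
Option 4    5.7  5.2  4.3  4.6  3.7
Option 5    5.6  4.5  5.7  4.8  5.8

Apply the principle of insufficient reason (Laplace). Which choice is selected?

Option 5

Row averages: Option 1=4.92, Option 2=4.34, Option 3=4.46, Option 4=4.7, Option 5=5.28
Highest average = 5.28 → Option 5.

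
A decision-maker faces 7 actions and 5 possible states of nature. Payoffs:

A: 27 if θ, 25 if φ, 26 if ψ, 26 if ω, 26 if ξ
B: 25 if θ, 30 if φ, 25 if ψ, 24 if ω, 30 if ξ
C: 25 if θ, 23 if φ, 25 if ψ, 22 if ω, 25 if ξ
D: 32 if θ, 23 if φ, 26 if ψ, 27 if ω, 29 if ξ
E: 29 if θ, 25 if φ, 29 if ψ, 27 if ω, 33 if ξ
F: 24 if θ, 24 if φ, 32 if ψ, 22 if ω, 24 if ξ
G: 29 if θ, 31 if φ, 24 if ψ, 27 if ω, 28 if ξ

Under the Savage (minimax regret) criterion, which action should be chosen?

E

Column bests: θ=32, φ=31, ψ=32, ω=27, ξ=33.
A regrets: 5, 6, 6, 1, 7 → max 7
B regrets: 7, 1, 7, 3, 3 → max 7
C regrets: 7, 8, 7, 5, 8 → max 8
D regrets: 0, 8, 6, 0, 4 → max 8
E regrets: 3, 6, 3, 0, 0 → max 6
F regrets: 8, 7, 0, 5, 9 → max 9
G regrets: 3, 0, 8, 0, 5 → max 8
Smallest max regret = 6 → E.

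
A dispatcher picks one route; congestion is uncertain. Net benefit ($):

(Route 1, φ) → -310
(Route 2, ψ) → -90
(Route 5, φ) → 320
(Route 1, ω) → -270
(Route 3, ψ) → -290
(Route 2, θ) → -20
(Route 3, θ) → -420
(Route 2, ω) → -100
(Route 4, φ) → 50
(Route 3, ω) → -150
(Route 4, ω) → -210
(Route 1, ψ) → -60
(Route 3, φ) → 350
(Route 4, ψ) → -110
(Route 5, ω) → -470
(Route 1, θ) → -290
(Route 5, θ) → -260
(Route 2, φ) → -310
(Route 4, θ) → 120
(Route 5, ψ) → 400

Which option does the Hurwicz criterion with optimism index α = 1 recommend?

Route 5

Route 1: 1·(-60) + 0·(-310) = -60
Route 2: 1·(-20) + 0·(-310) = -20
Route 3: 1·350 + 0·(-420) = 350
Route 4: 1·120 + 0·(-210) = 120
Route 5: 1·400 + 0·(-470) = 400
Highest Hurwicz score = 400 → Route 5.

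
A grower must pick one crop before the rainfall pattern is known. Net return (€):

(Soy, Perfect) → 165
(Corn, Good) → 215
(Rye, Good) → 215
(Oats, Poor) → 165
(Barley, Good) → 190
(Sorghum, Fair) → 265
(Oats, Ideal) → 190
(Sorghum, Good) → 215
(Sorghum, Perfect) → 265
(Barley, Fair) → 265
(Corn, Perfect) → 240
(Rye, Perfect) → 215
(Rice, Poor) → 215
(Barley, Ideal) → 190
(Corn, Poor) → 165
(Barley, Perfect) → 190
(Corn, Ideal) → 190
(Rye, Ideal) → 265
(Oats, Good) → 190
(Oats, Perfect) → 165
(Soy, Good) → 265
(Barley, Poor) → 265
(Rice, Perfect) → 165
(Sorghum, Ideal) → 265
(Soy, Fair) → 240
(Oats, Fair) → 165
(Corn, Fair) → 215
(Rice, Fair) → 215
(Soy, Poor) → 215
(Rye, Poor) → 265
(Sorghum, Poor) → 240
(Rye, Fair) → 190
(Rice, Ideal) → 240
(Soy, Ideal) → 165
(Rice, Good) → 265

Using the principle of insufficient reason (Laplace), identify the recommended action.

Row averages: Oats=175, Barley=220, Rice=220, Sorghum=250, Corn=205, Rye=230, Soy=210
Highest average = 250 → Sorghum.

Sorghum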